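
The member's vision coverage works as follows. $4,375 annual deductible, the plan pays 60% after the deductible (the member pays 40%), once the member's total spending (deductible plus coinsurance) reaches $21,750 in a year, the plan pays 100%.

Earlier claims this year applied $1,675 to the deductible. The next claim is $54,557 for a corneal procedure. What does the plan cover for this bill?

$1,675 of the $4,375 deductible is already met, leaving $2,700.
That leaves $54,557 − $2,700 = $51,857 for coinsurance.
Member's 40% share of $51,857 is $20,742.80.
Member responsibility before any cap: $2,700 + $20,742.80 = $23,442.80.
Adding $23,442.80 to the $1,675 already spent would give $25,117.80, which exceeds the $21,750 cap; the member pays just $21,750 − $1,675 = $20,075.
The insurer covers the remainder: $54,557 − $20,075 = $34,482.

$34,482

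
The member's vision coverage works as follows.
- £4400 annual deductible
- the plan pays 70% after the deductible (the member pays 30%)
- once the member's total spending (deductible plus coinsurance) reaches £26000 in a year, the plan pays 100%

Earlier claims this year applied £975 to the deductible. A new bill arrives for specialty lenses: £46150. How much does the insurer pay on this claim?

£29907.50

Deductible still to meet: £4400 − £975 = £3425.
That leaves £46150 − £3425 = £42725 for coinsurance.
30% of £42725 = £12817.50 falls to the member.
So the member owes £3425 + £12817.50 = £16242.50 before any cap.
Total out-of-pocket so far would be £975 + £16242.50 = £17217.50, below the £26000 cap — no reduction.
The plan picks up £46150 − £16242.50 = £29907.50.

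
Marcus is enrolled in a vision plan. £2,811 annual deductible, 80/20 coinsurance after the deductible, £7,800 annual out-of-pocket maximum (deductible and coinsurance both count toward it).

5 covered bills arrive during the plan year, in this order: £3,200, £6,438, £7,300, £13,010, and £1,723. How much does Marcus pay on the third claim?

£1,460

#1 (£3,200): £2,811 to deductible, leaving £389; 20% of £389 = £77.80. Member owes £2,888.80 (running OOP £2,888.80).
#2 (£6,438): 20% coinsurance on £6,438 = £1,287.60. Cost to member: £1,287.60. OOP to date £4,176.40.
#3 (£7,300): 20% coinsurance on £7,300 = £1,460. Member owes £1,460 (running OOP £5,636.40).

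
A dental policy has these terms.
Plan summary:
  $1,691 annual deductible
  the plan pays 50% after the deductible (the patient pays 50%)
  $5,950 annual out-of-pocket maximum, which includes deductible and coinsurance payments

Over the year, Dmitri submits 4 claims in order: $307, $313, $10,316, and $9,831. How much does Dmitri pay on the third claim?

$5,330

Claim 1 ($307): all of it applies to the deductible. Patient pays $307; OOP now $307.
Claim 2 ($313): entire amount goes to the deductible. Patient owes $313 (running OOP $620).
Claim 3 ($10,316): $1,071 finishes the deductible; $9,245 goes to coinsurance; 50% of $9,245 = $4,622.50. Deductible plus coinsurance: $1,071 + $4,622.50 = $5,693.50. Adding that to $620 gives $6,313.50, past the $5,950 cap; patient pays only $5,950 − $620 = $5,330.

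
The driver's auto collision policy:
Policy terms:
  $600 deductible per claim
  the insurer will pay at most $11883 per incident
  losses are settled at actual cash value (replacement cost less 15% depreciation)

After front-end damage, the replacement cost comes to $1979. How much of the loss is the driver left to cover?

$896.85

Actual cash value after 15% depreciation: $1979 × 85% = $1682.15.
Subtract the deductible: $1682.15 − $600 = $1082.15.
That's under the $11883 cap, so the insurer reimburses the full $1082.15.
Driver's share is the uncovered remainder: $1979 − $1082.15 = $896.85.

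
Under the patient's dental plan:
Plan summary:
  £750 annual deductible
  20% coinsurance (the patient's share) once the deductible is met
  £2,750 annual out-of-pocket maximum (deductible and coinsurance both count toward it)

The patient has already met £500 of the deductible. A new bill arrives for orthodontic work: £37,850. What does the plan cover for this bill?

£35,600

Remaining deductible: £750 − £500 = £250.
The remaining £37,600 (= £37,850 − £250) moves to coinsurance.
Coinsurance: £37,600 × 20% = £7,520.
So the patient owes £250 + £7,520 = £7,770 before any cap.
Adding £7,770 to the £500 already spent would give £8,270, which exceeds the £2,750 cap; the patient pays just £2,750 − £500 = £2,250.
The insurer covers the remainder: £37,850 − £2,250 = £35,600.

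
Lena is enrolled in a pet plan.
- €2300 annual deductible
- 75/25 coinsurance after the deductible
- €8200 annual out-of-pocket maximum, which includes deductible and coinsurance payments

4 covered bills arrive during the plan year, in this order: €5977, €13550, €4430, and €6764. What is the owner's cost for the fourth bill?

€485.75

#1 (€5977): €2300 finishes the deductible; €3677 goes to coinsurance; owner's 25% is €919.25. Owner pays €3219.25; OOP now €3219.25.
#2 (€13550): deductible already satisfied, so owner's share is 25% × €13550 = €3387.50. Owner owes €3387.50 (running OOP €6606.75).
#3 (€4430): 25% coinsurance on €4430 = €1107.50. Cost to owner: €1107.50. OOP to date €7714.25.
#4 (€6764): deductible met; 25% of €6764 = €1691. That would push OOP to €9405.25, over the €8200 cap, so owner pays €8200 − €7714.25 = €485.75.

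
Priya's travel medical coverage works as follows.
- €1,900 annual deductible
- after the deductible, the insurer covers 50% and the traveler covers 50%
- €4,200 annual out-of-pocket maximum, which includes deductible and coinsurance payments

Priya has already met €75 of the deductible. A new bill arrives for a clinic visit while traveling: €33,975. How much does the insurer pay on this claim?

Remaining deductible: €1,900 − €75 = €1,825.
The remaining €32,150 (= €33,975 − €1,825) moves to coinsurance.
Coinsurance: €32,150 × 50% = €16,075.
Traveler responsibility before any cap: €1,825 + €16,075 = €17,900.
That would bring total out-of-pocket to €17,975, past the €4,200 cap. The traveler is capped at €4,200 − €75 = €4,125 on this claim.
The insurer covers the remainder: €33,975 − €4,125 = €29,850.

€29,850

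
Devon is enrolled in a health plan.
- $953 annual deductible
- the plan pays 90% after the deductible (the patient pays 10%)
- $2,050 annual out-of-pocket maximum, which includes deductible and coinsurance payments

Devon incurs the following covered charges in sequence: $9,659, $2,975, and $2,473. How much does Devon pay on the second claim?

Bill 1, $9,659: $953 to deductible, leaving $8,706; coinsurance $8,706 × 10% = $870.60. Patient pays $1,823.60; OOP now $1,823.60.
Bill 2, $2,975: 10% coinsurance on $2,975 = $297.50. That would push OOP to $2,121.10, over the $2,050 cap, so patient pays $2,050 − $1,823.60 = $226.40.

$226.40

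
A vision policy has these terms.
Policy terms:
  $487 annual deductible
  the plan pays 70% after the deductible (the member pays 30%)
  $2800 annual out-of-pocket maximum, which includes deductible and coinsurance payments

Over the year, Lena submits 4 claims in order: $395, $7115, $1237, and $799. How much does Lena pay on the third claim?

Bill 1, $395: fully absorbed by the deductible. Member owes $395 (running OOP $395).
Bill 2, $7115: $92 to deductible, leaving $7023; 30% of $7023 = $2106.90. Cost to member: $2198.90. OOP to date $2593.90.
Bill 3, $1237: deductible already satisfied, so member's share is 30% × $1237 = $371.10. OOP would hit $2965 > $2800, so the cap limits the member to $2800 − $2593.90 = $206.10.

$206.10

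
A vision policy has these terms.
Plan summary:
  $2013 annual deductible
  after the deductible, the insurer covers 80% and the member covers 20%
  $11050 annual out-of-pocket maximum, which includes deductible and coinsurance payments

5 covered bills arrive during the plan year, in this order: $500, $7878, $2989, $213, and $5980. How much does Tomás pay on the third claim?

$597.80

Claim 1 — $500: all of it applies to the deductible. Member owes $500 (running OOP $500).
Claim 2 — $7878: $1513 to deductible, leaving $6365; 20% of $6365 = $1273. Member owes $2786 (running OOP $3286).
Claim 3 — $2989: 20% coinsurance on $2989 = $597.80. Cost to member: $597.80. OOP to date $3883.80.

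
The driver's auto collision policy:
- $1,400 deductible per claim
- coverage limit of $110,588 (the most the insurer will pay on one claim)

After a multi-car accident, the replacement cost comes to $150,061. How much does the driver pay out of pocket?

$39,473

Less the $1,400 deductible: $150,061 − $1,400 = $148,661.
Since $148,661 > $110,588, the payout is capped at $110,588.
Driver's share is the uncovered remainder: $150,061 − $110,588 = $39,473.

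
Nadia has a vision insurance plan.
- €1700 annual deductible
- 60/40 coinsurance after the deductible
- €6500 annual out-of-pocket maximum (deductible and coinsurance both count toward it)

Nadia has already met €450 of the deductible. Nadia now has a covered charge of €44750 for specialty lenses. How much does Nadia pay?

Deductible still to meet: €1700 − €450 = €1250.
After the €1250 deductible portion, €44750 − €1250 = €43500 is subject to coinsurance.
Member's 40% share of €43500 is €17400.
So the member owes €1250 + €17400 = €18650 before any cap.
Adding €18650 to the €450 already spent would give €19100, which exceeds the €6500 cap; the member pays just €6500 − €450 = €6050.

€6050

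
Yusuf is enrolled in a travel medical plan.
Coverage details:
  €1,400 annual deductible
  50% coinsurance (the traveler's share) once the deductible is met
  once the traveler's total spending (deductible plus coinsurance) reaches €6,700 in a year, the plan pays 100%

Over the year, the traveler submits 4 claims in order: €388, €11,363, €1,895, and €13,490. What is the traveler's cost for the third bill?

€124.50

Claim 1 (€388): entire amount goes to the deductible. Traveler pays €388; OOP now €388.
Claim 2 (€11,363): €1,012 to deductible, leaving €10,351; coinsurance €10,351 × 50% = €5,175.50. Traveler pays €6,187.50; OOP now €6,575.50.
Claim 3 (€1,895): deductible met; 50% of €1,895 = €947.50. OOP would hit €7,523 > €6,700, so the cap limits the traveler to €6,700 − €6,575.50 = €124.50.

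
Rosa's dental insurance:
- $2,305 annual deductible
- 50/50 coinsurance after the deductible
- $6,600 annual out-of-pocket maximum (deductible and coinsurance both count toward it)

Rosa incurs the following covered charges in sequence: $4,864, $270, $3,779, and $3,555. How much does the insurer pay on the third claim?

Claim 1 — $4,864: $2,305 finishes the deductible; $2,559 goes to coinsurance; coinsurance $2,559 × 50% = $1,279.50. Patient owes $3,584.50 (running OOP $3,584.50). Insurer: $4,864 − $3,584.50 = $1,279.50.
Claim 2 — $270: deductible already satisfied, so patient's share is 50% × $270 = $135. Cost to patient: $135. OOP to date $3,719.50. Plan pays $270 − $135 = $135.
Claim 3 — $3,779: deductible met; 50% of $3,779 = $1,889.50. Patient owes $1,889.50 (running OOP $5,609). Plan pays $3,779 − $1,889.50 = $1,889.50.

$1,889.50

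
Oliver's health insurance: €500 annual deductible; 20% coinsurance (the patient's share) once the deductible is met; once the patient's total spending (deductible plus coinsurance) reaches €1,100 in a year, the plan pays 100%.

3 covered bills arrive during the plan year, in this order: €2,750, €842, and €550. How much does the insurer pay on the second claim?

€692

Claim 1 — €2,750: €500 to deductible, leaving €2,250; 20% of €2,250 = €450. Cost to patient: €950. OOP to date €950. Insurer: €2,750 − €950 = €1,800.
Claim 2 — €842: deductible met; 20% of €842 = €168.40. OOP would hit €1,118.40 > €1,100, so the cap limits the patient to €1,100 − €950 = €150. Insurer: €842 − €150 = €692.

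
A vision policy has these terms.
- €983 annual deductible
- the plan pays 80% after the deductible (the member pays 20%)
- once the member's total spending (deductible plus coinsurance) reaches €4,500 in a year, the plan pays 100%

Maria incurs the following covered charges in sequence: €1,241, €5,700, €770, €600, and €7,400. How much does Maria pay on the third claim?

€154

#1 (€1,241): €983 finishes the deductible; €258 goes to coinsurance; 20% of €258 = €51.60. Member owes €1,034.60 (running OOP €1,034.60).
#2 (€5,700): deductible met; 20% of €5,700 = €1,140. Cost to member: €1,140. OOP to date €2,174.60.
#3 (€770): deductible met; 20% of €770 = €154. Member owes €154 (running OOP €2,328.60).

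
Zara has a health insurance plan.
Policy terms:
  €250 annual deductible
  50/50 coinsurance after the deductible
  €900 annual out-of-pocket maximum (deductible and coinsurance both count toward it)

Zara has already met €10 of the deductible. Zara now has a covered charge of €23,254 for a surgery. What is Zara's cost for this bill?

€890

Remaining deductible: €250 − €10 = €240.
After the €240 deductible portion, €23,254 − €240 = €23,014 is subject to coinsurance.
Patient's 50% share of €23,014 is €11,507.
That puts the patient's cost at €240 + €11,507 = €11,747 before any cap.
Year-to-date out-of-pocket would reach €10 + €11,747 = €11,757, above the €900 maximum, so the patient pays only €900 − €10 = €890.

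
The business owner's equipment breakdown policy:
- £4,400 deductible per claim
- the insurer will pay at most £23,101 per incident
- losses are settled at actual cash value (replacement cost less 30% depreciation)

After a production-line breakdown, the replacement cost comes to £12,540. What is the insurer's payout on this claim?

At 30% depreciation, ACV = £12,540 − £3,762 = £8,778.
After the deductible, £8,778 − £4,400 = £4,378 remains.
That's under the £23,101 cap, so the insurer reimburses the full £4,378.

£4,378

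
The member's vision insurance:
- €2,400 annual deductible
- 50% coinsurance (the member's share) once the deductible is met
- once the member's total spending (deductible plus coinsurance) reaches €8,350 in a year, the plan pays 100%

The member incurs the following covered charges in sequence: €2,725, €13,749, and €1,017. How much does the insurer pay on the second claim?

€7,961.50

#1 (€2,725): €2,400 to deductible, leaving €325; member's 50% is €162.50. Cost to member: €2,562.50. OOP to date €2,562.50. Insurer: €2,725 − €2,562.50 = €162.50.
#2 (€13,749): deductible met; 50% of €13,749 = €6,874.50. That would push OOP to €9,437, over the €8,350 cap, so member pays €8,350 − €2,562.50 = €5,787.50. Plan pays €13,749 − €5,787.50 = €7,961.50.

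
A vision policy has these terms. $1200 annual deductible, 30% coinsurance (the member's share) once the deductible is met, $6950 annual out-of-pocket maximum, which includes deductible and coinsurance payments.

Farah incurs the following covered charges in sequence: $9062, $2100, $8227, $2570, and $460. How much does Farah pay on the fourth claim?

Bill 1, $9062: $1200 finishes the deductible; $7862 goes to coinsurance; 30% of $7862 = $2358.60. Member pays $3558.60; OOP now $3558.60.
Bill 2, $2100: deductible met; 30% of $2100 = $630. Member owes $630 (running OOP $4188.60).
Bill 3, $8227: deductible already satisfied, so member's share is 30% × $8227 = $2468.10. Cost to member: $2468.10. OOP to date $6656.70.
Bill 4, $2570: 30% coinsurance on $2570 = $771. OOP would hit $7427.70 > $6950, so the cap limits the member to $6950 − $6656.70 = $293.30.

$293.30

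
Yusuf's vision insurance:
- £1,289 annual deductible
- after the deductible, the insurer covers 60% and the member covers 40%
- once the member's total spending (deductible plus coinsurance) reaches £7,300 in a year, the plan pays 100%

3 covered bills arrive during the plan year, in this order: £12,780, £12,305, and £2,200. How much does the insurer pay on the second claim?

£10,890.40

Claim 1 — £12,780: deductible takes £1,289, £11,491 remains; coinsurance £11,491 × 40% = £4,596.40. Member owes £5,885.40 (running OOP £5,885.40). Insurer: £12,780 − £5,885.40 = £6,894.60.
Claim 2 — £12,305: deductible met; 40% of £12,305 = £4,922. OOP would hit £10,807.40 > £7,300, so the cap limits the member to £7,300 − £5,885.40 = £1,414.60. Plan pays £12,305 − £1,414.60 = £10,890.40.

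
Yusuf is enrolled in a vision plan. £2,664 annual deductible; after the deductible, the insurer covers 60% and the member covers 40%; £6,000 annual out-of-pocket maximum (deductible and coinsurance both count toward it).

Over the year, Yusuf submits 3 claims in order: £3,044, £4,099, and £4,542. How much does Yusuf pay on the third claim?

#1 (£3,044): £2,664 finishes the deductible; £380 goes to coinsurance; 40% of £380 = £152. Member pays £2,816; OOP now £2,816.
#2 (£4,099): 40% coinsurance on £4,099 = £1,639.60. Cost to member: £1,639.60. OOP to date £4,455.60.
#3 (£4,542): 40% coinsurance on £4,542 = £1,816.80. That would push OOP to £6,272.40, over the £6,000 cap, so member pays £6,000 − £4,455.60 = £1,544.40.

£1,544.40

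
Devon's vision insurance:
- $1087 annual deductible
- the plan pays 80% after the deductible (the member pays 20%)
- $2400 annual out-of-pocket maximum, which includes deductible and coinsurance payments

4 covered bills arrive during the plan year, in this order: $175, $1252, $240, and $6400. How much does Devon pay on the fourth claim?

$1197

Bill 1, $175: all of it applies to the deductible. Member pays $175; OOP now $175.
Bill 2, $1252: $912 finishes the deductible; $340 goes to coinsurance; 20% of $340 = $68. Member owes $980 (running OOP $1155).
Bill 3, $240: deductible met; 20% of $240 = $48. Member owes $48 (running OOP $1203).
Bill 4, $6400: deductible already satisfied, so member's share is 20% × $6400 = $1280. OOP would hit $2483 > $2400, so the cap limits the member to $2400 − $1203 = $1197.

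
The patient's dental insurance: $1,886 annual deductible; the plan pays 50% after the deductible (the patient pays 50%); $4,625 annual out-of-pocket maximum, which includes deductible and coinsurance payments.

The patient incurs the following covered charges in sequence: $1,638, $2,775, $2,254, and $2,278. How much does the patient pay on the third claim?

Claim 1 — $1,638: entire amount goes to the deductible. Patient pays $1,638; OOP now $1,638.
Claim 2 — $2,775: deductible takes $248, $2,527 remains; patient's 50% is $1,263.50. Cost to patient: $1,511.50. OOP to date $3,149.50.
Claim 3 — $2,254: deductible already satisfied, so patient's share is 50% × $2,254 = $1,127. Cost to patient: $1,127. OOP to date $4,276.50.

$1,127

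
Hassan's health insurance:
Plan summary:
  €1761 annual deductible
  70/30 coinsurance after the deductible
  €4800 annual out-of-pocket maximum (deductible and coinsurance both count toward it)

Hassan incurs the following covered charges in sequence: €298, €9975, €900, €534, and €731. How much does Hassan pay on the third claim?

€270

Claim 1 — €298: entire amount goes to the deductible. Patient pays €298; OOP now €298.
Claim 2 — €9975: deductible takes €1463, €8512 remains; coinsurance €8512 × 30% = €2553.60. Cost to patient: €4016.60. OOP to date €4314.60.
Claim 3 — €900: deductible met; 30% of €900 = €270. Cost to patient: €270. OOP to date €4584.60.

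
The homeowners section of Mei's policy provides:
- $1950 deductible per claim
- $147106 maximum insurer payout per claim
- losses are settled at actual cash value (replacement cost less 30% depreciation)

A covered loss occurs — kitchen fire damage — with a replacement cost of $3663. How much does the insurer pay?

$614.10

Actual cash value after 30% depreciation: $3663 × 70% = $2564.10.
Subtract the deductible: $2564.10 − $1950 = $614.10.
$614.10 is within the $147106 limit, so the insurer pays $614.10.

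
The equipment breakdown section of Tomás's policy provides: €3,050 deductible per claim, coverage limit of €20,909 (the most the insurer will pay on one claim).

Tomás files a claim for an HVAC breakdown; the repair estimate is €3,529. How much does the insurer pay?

€479

Less the €3,050 deductible: €3,529 − €3,050 = €479.
€479 ≤ €20,909, so the limit doesn't bind; insurer pays €479.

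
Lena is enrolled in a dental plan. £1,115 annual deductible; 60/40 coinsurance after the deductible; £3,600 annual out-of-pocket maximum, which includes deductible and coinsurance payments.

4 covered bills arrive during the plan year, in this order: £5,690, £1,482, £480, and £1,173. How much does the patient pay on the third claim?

£62.20

Claim 1 (£5,690): £1,115 finishes the deductible; £4,575 goes to coinsurance; 40% of £4,575 = £1,830. Patient pays £2,945; OOP now £2,945.
Claim 2 (£1,482): 40% coinsurance on £1,482 = £592.80. Patient owes £592.80 (running OOP £3,537.80).
Claim 3 (£480): 40% coinsurance on £480 = £192. OOP would hit £3,729.80 > £3,600, so the cap limits the patient to £3,600 − £3,537.80 = £62.20.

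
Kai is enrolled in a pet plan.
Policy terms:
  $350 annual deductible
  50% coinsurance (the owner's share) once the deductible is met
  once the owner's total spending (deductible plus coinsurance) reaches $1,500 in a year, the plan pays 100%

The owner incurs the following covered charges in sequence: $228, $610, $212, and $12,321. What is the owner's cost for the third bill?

$106

Claim 1 — $228: all of it applies to the deductible. Owner owes $228 (running OOP $228).
Claim 2 — $610: $122 to deductible, leaving $488; owner's 50% is $244. Owner pays $366; OOP now $594.
Claim 3 — $212: 50% coinsurance on $212 = $106. Cost to owner: $106. OOP to date $700.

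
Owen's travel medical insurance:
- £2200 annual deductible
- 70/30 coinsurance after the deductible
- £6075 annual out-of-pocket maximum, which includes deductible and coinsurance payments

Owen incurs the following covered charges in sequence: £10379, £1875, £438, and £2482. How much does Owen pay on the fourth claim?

£727.40

Claim 1 (£10379): £2200 finishes the deductible; £8179 goes to coinsurance; coinsurance £8179 × 30% = £2453.70. Cost to traveler: £4653.70. OOP to date £4653.70.
Claim 2 (£1875): deductible already satisfied, so traveler's share is 30% × £1875 = £562.50. Traveler pays £562.50; OOP now £5216.20.
Claim 3 (£438): deductible already satisfied, so traveler's share is 30% × £438 = £131.40. Traveler pays £131.40; OOP now £5347.60.
Claim 4 (£2482): deductible already satisfied, so traveler's share is 30% × £2482 = £744.60. OOP would hit £6092.20 > £6075, so the cap limits the traveler to £6075 − £5347.60 = £727.40.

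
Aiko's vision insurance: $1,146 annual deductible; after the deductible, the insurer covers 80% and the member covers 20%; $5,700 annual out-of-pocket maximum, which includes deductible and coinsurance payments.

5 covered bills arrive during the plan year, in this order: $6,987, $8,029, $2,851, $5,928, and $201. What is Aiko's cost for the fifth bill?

$24.20

Bill 1, $6,987: $1,146 finishes the deductible; $5,841 goes to coinsurance; member's 20% is $1,168.20. Member owes $2,314.20 (running OOP $2,314.20).
Bill 2, $8,029: deductible already satisfied, so member's share is 20% × $8,029 = $1,605.80. Member owes $1,605.80 (running OOP $3,920).
Bill 3, $2,851: 20% coinsurance on $2,851 = $570.20. Member pays $570.20; OOP now $4,490.20.
Bill 4, $5,928: deductible met; 20% of $5,928 = $1,185.60. Cost to member: $1,185.60. OOP to date $5,675.80.
Bill 5, $201: deductible already satisfied, so member's share is 20% × $201 = $40.20. That would push OOP to $5,716, over the $5,700 cap, so member pays $5,700 − $5,675.80 = $24.20.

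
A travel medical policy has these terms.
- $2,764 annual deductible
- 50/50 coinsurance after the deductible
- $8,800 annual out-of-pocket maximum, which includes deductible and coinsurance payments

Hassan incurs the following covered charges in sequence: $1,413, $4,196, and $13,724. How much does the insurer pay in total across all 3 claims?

$10,533

Bill 1, $1,413: entire amount goes to the deductible. Traveler pays $1,413; OOP now $1,413. Plan pays $1,413 − $1,413 = $0.
Bill 2, $4,196: deductible takes $1,351, $2,845 remains; traveler's 50% is $1,422.50. Cost to traveler: $2,773.50. OOP to date $4,186.50. Plan pays $4,196 − $2,773.50 = $1,422.50.
Bill 3, $13,724: 50% coinsurance on $13,724 = $6,862. OOP would hit $11,048.50 > $8,800, so the cap limits the traveler to $8,800 − $4,186.50 = $4,613.50. Insurer: $13,724 − $4,613.50 = $9,110.50.
Insurer total: $0 + $1,422.50 + $9,110.50 = $10,533.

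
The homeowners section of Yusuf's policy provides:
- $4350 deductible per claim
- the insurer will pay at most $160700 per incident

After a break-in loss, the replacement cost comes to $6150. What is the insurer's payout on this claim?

$1800

Less the $4350 deductible: $6150 − $4350 = $1800.
$1800 ≤ $160700, so the limit doesn't bind; insurer pays $1800.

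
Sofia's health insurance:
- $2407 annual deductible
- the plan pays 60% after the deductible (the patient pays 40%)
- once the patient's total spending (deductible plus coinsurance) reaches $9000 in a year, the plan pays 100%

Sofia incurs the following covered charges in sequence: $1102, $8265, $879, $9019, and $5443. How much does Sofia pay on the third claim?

$351.60

Bill 1, $1102: fully absorbed by the deductible. Cost to patient: $1102. OOP to date $1102.
Bill 2, $8265: deductible takes $1305, $6960 remains; coinsurance $6960 × 40% = $2784. Cost to patient: $4089. OOP to date $5191.
Bill 3, $879: deductible met; 40% of $879 = $351.60. Patient owes $351.60 (running OOP $5542.60).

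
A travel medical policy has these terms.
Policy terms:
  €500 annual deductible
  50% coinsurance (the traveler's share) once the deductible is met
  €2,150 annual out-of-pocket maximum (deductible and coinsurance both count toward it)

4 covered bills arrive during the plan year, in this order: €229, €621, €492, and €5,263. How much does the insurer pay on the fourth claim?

€4,034

Bill 1, €229: fully absorbed by the deductible. Traveler owes €229 (running OOP €229). Plan pays €229 − €229 = €0.
Bill 2, €621: €271 to deductible, leaving €350; traveler's 50% is €175. Traveler pays €446; OOP now €675. Insurer: €621 − €446 = €175.
Bill 3, €492: 50% coinsurance on €492 = €246. Traveler owes €246 (running OOP €921). Insurer: €492 − €246 = €246.
Bill 4, €5,263: 50% coinsurance on €5,263 = €2,631.50. That would push OOP to €3,552.50, over the €2,150 cap, so traveler pays €2,150 − €921 = €1,229. Plan pays €5,263 − €1,229 = €4,034.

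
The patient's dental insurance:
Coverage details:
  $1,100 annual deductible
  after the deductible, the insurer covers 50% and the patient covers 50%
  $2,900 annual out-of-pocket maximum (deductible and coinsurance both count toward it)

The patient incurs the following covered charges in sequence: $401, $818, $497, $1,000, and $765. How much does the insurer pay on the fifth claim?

Claim 1 — $401: all of it applies to the deductible. Cost to patient: $401. OOP to date $401. Insurer: $401 − $401 = $0.
Claim 2 — $818: $699 finishes the deductible; $119 goes to coinsurance; patient's 50% is $59.50. Patient pays $758.50; OOP now $1,159.50. Insurer: $818 − $758.50 = $59.50.
Claim 3 — $497: deductible already satisfied, so patient's share is 50% × $497 = $248.50. Cost to patient: $248.50. OOP to date $1,408. Plan pays $497 − $248.50 = $248.50.
Claim 4 — $1,000: deductible already satisfied, so patient's share is 50% × $1,000 = $500. Cost to patient: $500. OOP to date $1,908. Plan pays $1,000 − $500 = $500.
Claim 5 — $765: deductible met; 50% of $765 = $382.50. Cost to patient: $382.50. OOP to date $2,290.50. Plan pays $765 − $382.50 = $382.50.

$382.50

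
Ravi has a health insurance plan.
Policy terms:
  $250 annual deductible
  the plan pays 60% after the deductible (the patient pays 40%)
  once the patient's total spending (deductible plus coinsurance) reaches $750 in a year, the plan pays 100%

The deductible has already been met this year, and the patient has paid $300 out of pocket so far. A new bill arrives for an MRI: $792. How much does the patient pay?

The deductible is already satisfied, so the full bill goes to coinsurance.
Patient's 40% share of $792 is $316.80.
Total out-of-pocket so far would be $300 + $316.80 = $616.80, below the $750 cap — no reduction.

$316.80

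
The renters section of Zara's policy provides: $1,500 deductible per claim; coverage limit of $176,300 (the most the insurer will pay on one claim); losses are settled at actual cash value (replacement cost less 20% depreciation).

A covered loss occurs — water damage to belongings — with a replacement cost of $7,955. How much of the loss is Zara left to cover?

$3,091

At 20% depreciation, ACV = $7,955 − $1,591 = $6,364.
After the deductible, $6,364 − $1,500 = $4,864 remains.
$4,864 is within the $176,300 limit, so the insurer pays $4,864.
The tenant bears the rest of the original loss: $7,955 − $4,864 = $3,091.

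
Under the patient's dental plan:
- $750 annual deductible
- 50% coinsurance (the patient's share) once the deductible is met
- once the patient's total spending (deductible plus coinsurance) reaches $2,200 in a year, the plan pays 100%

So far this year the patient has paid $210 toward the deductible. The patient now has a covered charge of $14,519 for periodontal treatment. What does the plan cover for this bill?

Deductible still to meet: $750 − $210 = $540.
After the $540 deductible portion, $14,519 − $540 = $13,979 is subject to coinsurance.
Patient's 50% share of $13,979 is $6,989.50.
So the patient owes $540 + $6,989.50 = $7,529.50 before any cap.
That would bring total out-of-pocket to $7,739.50, past the $2,200 cap. The patient is capped at $2,200 − $210 = $1,990 on this claim.
Insurer pays the balance: $14,519 − $1,990 = $12,529.

$12,529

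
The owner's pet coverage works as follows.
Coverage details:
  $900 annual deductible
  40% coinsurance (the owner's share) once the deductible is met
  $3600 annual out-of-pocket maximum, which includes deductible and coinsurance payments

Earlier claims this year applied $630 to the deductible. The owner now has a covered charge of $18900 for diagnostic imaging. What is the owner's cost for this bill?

Deductible still to meet: $900 − $630 = $270.
After the $270 deductible portion, $18900 − $270 = $18630 is subject to coinsurance.
Owner's 40% share of $18630 is $7452.
Owner responsibility before any cap: $270 + $7452 = $7722.
Year-to-date out-of-pocket would reach $630 + $7722 = $8352, above the $3600 maximum, so the owner pays only $3600 − $630 = $2970.

$2970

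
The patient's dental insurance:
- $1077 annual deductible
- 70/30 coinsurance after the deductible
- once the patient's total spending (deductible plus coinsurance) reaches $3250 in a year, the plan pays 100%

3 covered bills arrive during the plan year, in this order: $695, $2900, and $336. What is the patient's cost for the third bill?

Claim 1 ($695): fully absorbed by the deductible. Cost to patient: $695. OOP to date $695.
Claim 2 ($2900): $382 to deductible, leaving $2518; patient's 30% is $755.40. Cost to patient: $1137.40. OOP to date $1832.40.
Claim 3 ($336): deductible met; 30% of $336 = $100.80. Cost to patient: $100.80. OOP to date $1933.20.

$100.80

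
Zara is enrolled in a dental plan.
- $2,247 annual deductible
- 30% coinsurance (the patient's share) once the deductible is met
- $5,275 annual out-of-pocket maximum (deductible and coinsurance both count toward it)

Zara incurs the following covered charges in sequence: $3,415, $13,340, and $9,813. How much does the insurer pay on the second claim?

Claim 1 — $3,415: $2,247 to deductible, leaving $1,168; coinsurance $1,168 × 30% = $350.40. Patient pays $2,597.40; OOP now $2,597.40. Insurer: $3,415 − $2,597.40 = $817.60.
Claim 2 — $13,340: deductible already satisfied, so patient's share is 30% × $13,340 = $4,002. That would push OOP to $6,599.40, over the $5,275 cap, so patient pays $5,275 − $2,597.40 = $2,677.60. Insurer: $13,340 − $2,677.60 = $10,662.40.

$10,662.40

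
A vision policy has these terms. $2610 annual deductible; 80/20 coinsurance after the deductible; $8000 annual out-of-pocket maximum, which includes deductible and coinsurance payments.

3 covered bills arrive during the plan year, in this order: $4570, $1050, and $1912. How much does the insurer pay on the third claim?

$1529.60

Bill 1, $4570: deductible takes $2610, $1960 remains; member's 20% is $392. Member pays $3002; OOP now $3002. Insurer: $4570 − $3002 = $1568.
Bill 2, $1050: deductible already satisfied, so member's share is 20% × $1050 = $210. Member pays $210; OOP now $3212. Plan pays $1050 − $210 = $840.
Bill 3, $1912: deductible met; 20% of $1912 = $382.40. Member pays $382.40; OOP now $3594.40. Insurer: $1912 − $382.40 = $1529.60.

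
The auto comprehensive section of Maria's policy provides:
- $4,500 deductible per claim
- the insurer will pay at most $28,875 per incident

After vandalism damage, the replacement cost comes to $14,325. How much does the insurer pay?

$9,825

After the deductible, $14,325 − $4,500 = $9,825 remains.
$9,825 ≤ $28,875, so the limit doesn't bind; insurer pays $9,825.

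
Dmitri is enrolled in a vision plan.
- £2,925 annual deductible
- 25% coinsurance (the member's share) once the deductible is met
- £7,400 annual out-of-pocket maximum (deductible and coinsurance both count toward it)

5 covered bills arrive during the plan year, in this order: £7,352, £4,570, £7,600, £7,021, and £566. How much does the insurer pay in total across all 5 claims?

Claim 1 — £7,352: £2,925 finishes the deductible; £4,427 goes to coinsurance; 25% of £4,427 = £1,106.75. Cost to member: £4,031.75. OOP to date £4,031.75. Insurer: £7,352 − £4,031.75 = £3,320.25.
Claim 2 — £4,570: 25% coinsurance on £4,570 = £1,142.50. Cost to member: £1,142.50. OOP to date £5,174.25. Insurer: £4,570 − £1,142.50 = £3,427.50.
Claim 3 — £7,600: deductible already satisfied, so member's share is 25% × £7,600 = £1,900. Cost to member: £1,900. OOP to date £7,074.25. Plan pays £7,600 − £1,900 = £5,700.
Claim 4 — £7,021: 25% coinsurance on £7,021 = £1,755.25. Adding that to £7,074.25 gives £8,829.50, past the £7,400 cap; member pays only £7,400 − £7,074.25 = £325.75. Plan pays £7,021 − £325.75 = £6,695.25.
Claim 5 — £566: deductible already satisfied, so member's share is 25% × £566 = £141.50. Adding that to £7,400 gives £7,541.50, past the £7,400 cap; member pays only £7,400 − £7,400 = £0. Insurer: £566 − £0 = £566.
Insurer total: £3,320.25 + £3,427.50 + £5,700 + £6,695.25 + £566 = £19,709.

£19,709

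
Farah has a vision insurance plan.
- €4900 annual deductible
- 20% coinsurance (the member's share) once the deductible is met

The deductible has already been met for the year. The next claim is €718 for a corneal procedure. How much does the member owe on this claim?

€143.60

The deductible is already satisfied, so the full bill goes to coinsurance.
20% of €718 = €143.60 falls to the member.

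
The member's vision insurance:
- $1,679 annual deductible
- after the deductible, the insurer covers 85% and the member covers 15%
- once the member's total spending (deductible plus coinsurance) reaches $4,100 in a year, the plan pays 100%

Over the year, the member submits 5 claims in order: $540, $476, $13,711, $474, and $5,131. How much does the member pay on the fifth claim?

Claim 1 — $540: all of it applies to the deductible. Cost to member: $540. OOP to date $540.
Claim 2 — $476: fully absorbed by the deductible. Member owes $476 (running OOP $1,016).
Claim 3 — $13,711: $663 finishes the deductible; $13,048 goes to coinsurance; 15% of $13,048 = $1,957.20. Cost to member: $2,620.20. OOP to date $3,636.20.
Claim 4 — $474: deductible already satisfied, so member's share is 15% × $474 = $71.10. Member owes $71.10 (running OOP $3,707.30).
Claim 5 — $5,131: deductible met; 15% of $5,131 = $769.65. OOP would hit $4,476.95 > $4,100, so the cap limits the member to $4,100 − $3,707.30 = $392.70.

$392.70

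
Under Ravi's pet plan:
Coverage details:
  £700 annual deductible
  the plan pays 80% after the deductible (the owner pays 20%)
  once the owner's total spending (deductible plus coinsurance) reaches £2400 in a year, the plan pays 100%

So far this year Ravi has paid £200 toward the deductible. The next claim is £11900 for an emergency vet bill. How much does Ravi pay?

£200 of the £700 deductible is already met, leaving £500.
After the £500 deductible portion, £11900 − £500 = £11400 is subject to coinsurance.
Coinsurance: £11400 × 20% = £2280.
So the owner owes £500 + £2280 = £2780 before any cap.
Adding £2780 to the £200 already spent would give £2980, which exceeds the £2400 cap; the owner pays just £2400 − £200 = £2200.

£2200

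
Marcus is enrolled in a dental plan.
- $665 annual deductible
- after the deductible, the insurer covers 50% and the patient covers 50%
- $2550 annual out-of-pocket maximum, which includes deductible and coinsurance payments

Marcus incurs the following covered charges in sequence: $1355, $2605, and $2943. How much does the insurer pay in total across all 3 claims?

$4353

Claim 1 ($1355): $665 finishes the deductible; $690 goes to coinsurance; 50% of $690 = $345. Cost to patient: $1010. OOP to date $1010. Plan pays $1355 − $1010 = $345.
Claim 2 ($2605): deductible met; 50% of $2605 = $1302.50. Cost to patient: $1302.50. OOP to date $2312.50. Insurer: $2605 − $1302.50 = $1302.50.
Claim 3 ($2943): deductible already satisfied, so patient's share is 50% × $2943 = $1471.50. That would push OOP to $3784, over the $2550 cap, so patient pays $2550 − $2312.50 = $237.50. Plan pays $2943 − $237.50 = $2705.50.
Insurer total: $345 + $1302.50 + $2705.50 = $4353.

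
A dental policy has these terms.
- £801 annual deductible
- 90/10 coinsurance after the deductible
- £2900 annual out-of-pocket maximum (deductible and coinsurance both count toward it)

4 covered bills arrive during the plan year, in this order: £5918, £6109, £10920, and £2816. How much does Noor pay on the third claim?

£976.40

#1 (£5918): deductible takes £801, £5117 remains; patient's 10% is £511.70. Cost to patient: £1312.70. OOP to date £1312.70.
#2 (£6109): 10% coinsurance on £6109 = £610.90. Patient pays £610.90; OOP now £1923.60.
#3 (£10920): deductible already satisfied, so patient's share is 10% × £10920 = £1092. OOP would hit £3015.60 > £2900, so the cap limits the patient to £2900 − £1923.60 = £976.40.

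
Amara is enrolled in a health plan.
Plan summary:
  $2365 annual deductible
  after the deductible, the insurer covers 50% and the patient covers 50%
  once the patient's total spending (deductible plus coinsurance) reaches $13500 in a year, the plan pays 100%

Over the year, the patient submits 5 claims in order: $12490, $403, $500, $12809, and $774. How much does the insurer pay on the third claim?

Claim 1 ($12490): $2365 to deductible, leaving $10125; patient's 50% is $5062.50. Patient owes $7427.50 (running OOP $7427.50). Plan pays $12490 − $7427.50 = $5062.50.
Claim 2 ($403): deductible already satisfied, so patient's share is 50% × $403 = $201.50. Patient owes $201.50 (running OOP $7629). Insurer: $403 − $201.50 = $201.50.
Claim 3 ($500): deductible already satisfied, so patient's share is 50% × $500 = $250. Patient owes $250 (running OOP $7879). Insurer: $500 − $250 = $250.

$250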